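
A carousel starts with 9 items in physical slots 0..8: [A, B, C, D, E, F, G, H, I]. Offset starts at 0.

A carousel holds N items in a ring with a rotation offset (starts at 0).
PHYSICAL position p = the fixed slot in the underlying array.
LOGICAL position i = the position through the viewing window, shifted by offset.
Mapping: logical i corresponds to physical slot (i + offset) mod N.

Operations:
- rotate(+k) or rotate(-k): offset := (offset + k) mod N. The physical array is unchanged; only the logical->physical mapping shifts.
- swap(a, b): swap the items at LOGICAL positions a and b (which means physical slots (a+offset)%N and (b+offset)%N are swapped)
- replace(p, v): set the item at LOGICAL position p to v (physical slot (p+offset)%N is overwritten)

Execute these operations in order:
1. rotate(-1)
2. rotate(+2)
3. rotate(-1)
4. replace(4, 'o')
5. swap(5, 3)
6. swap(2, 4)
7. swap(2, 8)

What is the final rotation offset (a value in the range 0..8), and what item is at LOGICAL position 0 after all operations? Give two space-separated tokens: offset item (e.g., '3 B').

After op 1 (rotate(-1)): offset=8, physical=[A,B,C,D,E,F,G,H,I], logical=[I,A,B,C,D,E,F,G,H]
After op 2 (rotate(+2)): offset=1, physical=[A,B,C,D,E,F,G,H,I], logical=[B,C,D,E,F,G,H,I,A]
After op 3 (rotate(-1)): offset=0, physical=[A,B,C,D,E,F,G,H,I], logical=[A,B,C,D,E,F,G,H,I]
After op 4 (replace(4, 'o')): offset=0, physical=[A,B,C,D,o,F,G,H,I], logical=[A,B,C,D,o,F,G,H,I]
After op 5 (swap(5, 3)): offset=0, physical=[A,B,C,F,o,D,G,H,I], logical=[A,B,C,F,o,D,G,H,I]
After op 6 (swap(2, 4)): offset=0, physical=[A,B,o,F,C,D,G,H,I], logical=[A,B,o,F,C,D,G,H,I]
After op 7 (swap(2, 8)): offset=0, physical=[A,B,I,F,C,D,G,H,o], logical=[A,B,I,F,C,D,G,H,o]

Answer: 0 A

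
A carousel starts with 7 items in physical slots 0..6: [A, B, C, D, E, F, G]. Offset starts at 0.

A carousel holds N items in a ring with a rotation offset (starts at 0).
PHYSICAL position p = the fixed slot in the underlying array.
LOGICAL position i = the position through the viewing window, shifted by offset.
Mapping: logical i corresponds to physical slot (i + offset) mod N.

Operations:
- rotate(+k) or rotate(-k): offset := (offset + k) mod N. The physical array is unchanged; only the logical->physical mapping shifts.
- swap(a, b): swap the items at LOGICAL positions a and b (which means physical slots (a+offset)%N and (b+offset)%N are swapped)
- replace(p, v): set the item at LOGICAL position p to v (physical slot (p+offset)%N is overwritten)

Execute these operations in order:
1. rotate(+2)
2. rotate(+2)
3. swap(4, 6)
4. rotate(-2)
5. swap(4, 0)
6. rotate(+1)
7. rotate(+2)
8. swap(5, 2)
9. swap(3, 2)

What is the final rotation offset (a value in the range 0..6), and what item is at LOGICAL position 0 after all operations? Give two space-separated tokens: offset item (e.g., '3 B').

After op 1 (rotate(+2)): offset=2, physical=[A,B,C,D,E,F,G], logical=[C,D,E,F,G,A,B]
After op 2 (rotate(+2)): offset=4, physical=[A,B,C,D,E,F,G], logical=[E,F,G,A,B,C,D]
After op 3 (swap(4, 6)): offset=4, physical=[A,D,C,B,E,F,G], logical=[E,F,G,A,D,C,B]
After op 4 (rotate(-2)): offset=2, physical=[A,D,C,B,E,F,G], logical=[C,B,E,F,G,A,D]
After op 5 (swap(4, 0)): offset=2, physical=[A,D,G,B,E,F,C], logical=[G,B,E,F,C,A,D]
After op 6 (rotate(+1)): offset=3, physical=[A,D,G,B,E,F,C], logical=[B,E,F,C,A,D,G]
After op 7 (rotate(+2)): offset=5, physical=[A,D,G,B,E,F,C], logical=[F,C,A,D,G,B,E]
After op 8 (swap(5, 2)): offset=5, physical=[B,D,G,A,E,F,C], logical=[F,C,B,D,G,A,E]
After op 9 (swap(3, 2)): offset=5, physical=[D,B,G,A,E,F,C], logical=[F,C,D,B,G,A,E]

Answer: 5 F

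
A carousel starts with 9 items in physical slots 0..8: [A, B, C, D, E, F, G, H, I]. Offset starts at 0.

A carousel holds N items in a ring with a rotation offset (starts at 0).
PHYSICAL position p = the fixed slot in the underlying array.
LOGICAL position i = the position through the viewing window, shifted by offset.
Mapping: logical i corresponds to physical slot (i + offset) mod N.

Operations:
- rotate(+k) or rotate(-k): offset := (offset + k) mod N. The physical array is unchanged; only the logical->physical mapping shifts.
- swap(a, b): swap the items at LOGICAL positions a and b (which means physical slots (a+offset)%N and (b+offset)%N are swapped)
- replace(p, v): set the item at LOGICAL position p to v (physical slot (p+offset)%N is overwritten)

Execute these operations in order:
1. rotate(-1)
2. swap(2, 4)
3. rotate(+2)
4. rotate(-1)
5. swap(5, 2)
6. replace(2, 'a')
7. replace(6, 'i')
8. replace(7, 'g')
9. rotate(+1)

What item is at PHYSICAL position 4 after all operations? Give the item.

Answer: E

Derivation:
After op 1 (rotate(-1)): offset=8, physical=[A,B,C,D,E,F,G,H,I], logical=[I,A,B,C,D,E,F,G,H]
After op 2 (swap(2, 4)): offset=8, physical=[A,D,C,B,E,F,G,H,I], logical=[I,A,D,C,B,E,F,G,H]
After op 3 (rotate(+2)): offset=1, physical=[A,D,C,B,E,F,G,H,I], logical=[D,C,B,E,F,G,H,I,A]
After op 4 (rotate(-1)): offset=0, physical=[A,D,C,B,E,F,G,H,I], logical=[A,D,C,B,E,F,G,H,I]
After op 5 (swap(5, 2)): offset=0, physical=[A,D,F,B,E,C,G,H,I], logical=[A,D,F,B,E,C,G,H,I]
After op 6 (replace(2, 'a')): offset=0, physical=[A,D,a,B,E,C,G,H,I], logical=[A,D,a,B,E,C,G,H,I]
After op 7 (replace(6, 'i')): offset=0, physical=[A,D,a,B,E,C,i,H,I], logical=[A,D,a,B,E,C,i,H,I]
After op 8 (replace(7, 'g')): offset=0, physical=[A,D,a,B,E,C,i,g,I], logical=[A,D,a,B,E,C,i,g,I]
After op 9 (rotate(+1)): offset=1, physical=[A,D,a,B,E,C,i,g,I], logical=[D,a,B,E,C,i,g,I,A]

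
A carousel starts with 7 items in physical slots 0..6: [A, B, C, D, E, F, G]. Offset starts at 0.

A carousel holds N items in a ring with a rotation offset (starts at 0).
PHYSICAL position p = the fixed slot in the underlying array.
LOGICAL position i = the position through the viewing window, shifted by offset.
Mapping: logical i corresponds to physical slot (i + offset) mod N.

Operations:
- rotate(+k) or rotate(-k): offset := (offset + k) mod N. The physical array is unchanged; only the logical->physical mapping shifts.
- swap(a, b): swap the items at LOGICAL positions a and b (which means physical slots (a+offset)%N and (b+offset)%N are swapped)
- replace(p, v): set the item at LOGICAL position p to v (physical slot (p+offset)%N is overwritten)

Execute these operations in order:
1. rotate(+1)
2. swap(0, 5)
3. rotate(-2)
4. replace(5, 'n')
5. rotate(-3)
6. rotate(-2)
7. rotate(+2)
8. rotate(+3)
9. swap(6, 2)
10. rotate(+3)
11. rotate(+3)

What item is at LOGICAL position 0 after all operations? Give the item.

After op 1 (rotate(+1)): offset=1, physical=[A,B,C,D,E,F,G], logical=[B,C,D,E,F,G,A]
After op 2 (swap(0, 5)): offset=1, physical=[A,G,C,D,E,F,B], logical=[G,C,D,E,F,B,A]
After op 3 (rotate(-2)): offset=6, physical=[A,G,C,D,E,F,B], logical=[B,A,G,C,D,E,F]
After op 4 (replace(5, 'n')): offset=6, physical=[A,G,C,D,n,F,B], logical=[B,A,G,C,D,n,F]
After op 5 (rotate(-3)): offset=3, physical=[A,G,C,D,n,F,B], logical=[D,n,F,B,A,G,C]
After op 6 (rotate(-2)): offset=1, physical=[A,G,C,D,n,F,B], logical=[G,C,D,n,F,B,A]
After op 7 (rotate(+2)): offset=3, physical=[A,G,C,D,n,F,B], logical=[D,n,F,B,A,G,C]
After op 8 (rotate(+3)): offset=6, physical=[A,G,C,D,n,F,B], logical=[B,A,G,C,D,n,F]
After op 9 (swap(6, 2)): offset=6, physical=[A,F,C,D,n,G,B], logical=[B,A,F,C,D,n,G]
After op 10 (rotate(+3)): offset=2, physical=[A,F,C,D,n,G,B], logical=[C,D,n,G,B,A,F]
After op 11 (rotate(+3)): offset=5, physical=[A,F,C,D,n,G,B], logical=[G,B,A,F,C,D,n]

Answer: G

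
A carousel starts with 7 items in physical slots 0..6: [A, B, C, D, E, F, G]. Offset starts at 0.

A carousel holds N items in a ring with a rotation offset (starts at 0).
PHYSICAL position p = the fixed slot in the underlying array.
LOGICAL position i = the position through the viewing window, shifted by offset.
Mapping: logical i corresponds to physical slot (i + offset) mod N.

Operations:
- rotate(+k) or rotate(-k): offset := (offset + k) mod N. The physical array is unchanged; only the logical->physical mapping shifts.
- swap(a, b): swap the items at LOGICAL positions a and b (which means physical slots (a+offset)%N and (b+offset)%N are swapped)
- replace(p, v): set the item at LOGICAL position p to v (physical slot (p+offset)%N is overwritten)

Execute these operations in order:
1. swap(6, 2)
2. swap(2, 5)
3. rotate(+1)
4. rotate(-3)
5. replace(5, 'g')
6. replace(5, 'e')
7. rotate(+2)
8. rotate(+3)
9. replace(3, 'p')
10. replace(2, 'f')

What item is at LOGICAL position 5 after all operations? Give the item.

After op 1 (swap(6, 2)): offset=0, physical=[A,B,G,D,E,F,C], logical=[A,B,G,D,E,F,C]
After op 2 (swap(2, 5)): offset=0, physical=[A,B,F,D,E,G,C], logical=[A,B,F,D,E,G,C]
After op 3 (rotate(+1)): offset=1, physical=[A,B,F,D,E,G,C], logical=[B,F,D,E,G,C,A]
After op 4 (rotate(-3)): offset=5, physical=[A,B,F,D,E,G,C], logical=[G,C,A,B,F,D,E]
After op 5 (replace(5, 'g')): offset=5, physical=[A,B,F,g,E,G,C], logical=[G,C,A,B,F,g,E]
After op 6 (replace(5, 'e')): offset=5, physical=[A,B,F,e,E,G,C], logical=[G,C,A,B,F,e,E]
After op 7 (rotate(+2)): offset=0, physical=[A,B,F,e,E,G,C], logical=[A,B,F,e,E,G,C]
After op 8 (rotate(+3)): offset=3, physical=[A,B,F,e,E,G,C], logical=[e,E,G,C,A,B,F]
After op 9 (replace(3, 'p')): offset=3, physical=[A,B,F,e,E,G,p], logical=[e,E,G,p,A,B,F]
After op 10 (replace(2, 'f')): offset=3, physical=[A,B,F,e,E,f,p], logical=[e,E,f,p,A,B,F]

Answer: B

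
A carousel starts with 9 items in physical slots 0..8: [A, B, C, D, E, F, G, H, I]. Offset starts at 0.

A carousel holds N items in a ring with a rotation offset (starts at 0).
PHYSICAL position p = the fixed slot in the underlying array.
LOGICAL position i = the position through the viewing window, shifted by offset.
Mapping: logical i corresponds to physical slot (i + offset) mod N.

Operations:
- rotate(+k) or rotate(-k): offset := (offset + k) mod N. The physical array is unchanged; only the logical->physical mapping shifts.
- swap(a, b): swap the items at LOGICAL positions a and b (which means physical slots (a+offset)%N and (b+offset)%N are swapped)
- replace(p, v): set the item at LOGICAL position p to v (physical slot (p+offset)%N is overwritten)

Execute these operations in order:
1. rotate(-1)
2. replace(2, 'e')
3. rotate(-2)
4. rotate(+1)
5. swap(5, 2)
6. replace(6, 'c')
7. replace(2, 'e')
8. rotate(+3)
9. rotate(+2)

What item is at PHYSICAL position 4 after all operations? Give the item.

After op 1 (rotate(-1)): offset=8, physical=[A,B,C,D,E,F,G,H,I], logical=[I,A,B,C,D,E,F,G,H]
After op 2 (replace(2, 'e')): offset=8, physical=[A,e,C,D,E,F,G,H,I], logical=[I,A,e,C,D,E,F,G,H]
After op 3 (rotate(-2)): offset=6, physical=[A,e,C,D,E,F,G,H,I], logical=[G,H,I,A,e,C,D,E,F]
After op 4 (rotate(+1)): offset=7, physical=[A,e,C,D,E,F,G,H,I], logical=[H,I,A,e,C,D,E,F,G]
After op 5 (swap(5, 2)): offset=7, physical=[D,e,C,A,E,F,G,H,I], logical=[H,I,D,e,C,A,E,F,G]
After op 6 (replace(6, 'c')): offset=7, physical=[D,e,C,A,c,F,G,H,I], logical=[H,I,D,e,C,A,c,F,G]
After op 7 (replace(2, 'e')): offset=7, physical=[e,e,C,A,c,F,G,H,I], logical=[H,I,e,e,C,A,c,F,G]
After op 8 (rotate(+3)): offset=1, physical=[e,e,C,A,c,F,G,H,I], logical=[e,C,A,c,F,G,H,I,e]
After op 9 (rotate(+2)): offset=3, physical=[e,e,C,A,c,F,G,H,I], logical=[A,c,F,G,H,I,e,e,C]

Answer: c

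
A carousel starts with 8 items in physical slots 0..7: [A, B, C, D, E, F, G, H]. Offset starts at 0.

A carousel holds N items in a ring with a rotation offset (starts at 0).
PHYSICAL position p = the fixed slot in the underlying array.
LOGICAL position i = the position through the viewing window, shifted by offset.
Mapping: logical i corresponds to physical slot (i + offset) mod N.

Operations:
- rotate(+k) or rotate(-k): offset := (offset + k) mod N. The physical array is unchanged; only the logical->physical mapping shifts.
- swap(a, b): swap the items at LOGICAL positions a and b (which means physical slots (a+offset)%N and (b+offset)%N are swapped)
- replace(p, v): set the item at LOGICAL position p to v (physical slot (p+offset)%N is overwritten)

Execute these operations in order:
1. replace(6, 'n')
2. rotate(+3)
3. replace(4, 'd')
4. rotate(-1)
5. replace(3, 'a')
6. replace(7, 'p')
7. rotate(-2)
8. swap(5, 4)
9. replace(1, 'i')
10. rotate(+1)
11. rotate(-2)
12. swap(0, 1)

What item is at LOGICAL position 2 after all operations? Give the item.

Answer: i

Derivation:
After op 1 (replace(6, 'n')): offset=0, physical=[A,B,C,D,E,F,n,H], logical=[A,B,C,D,E,F,n,H]
After op 2 (rotate(+3)): offset=3, physical=[A,B,C,D,E,F,n,H], logical=[D,E,F,n,H,A,B,C]
After op 3 (replace(4, 'd')): offset=3, physical=[A,B,C,D,E,F,n,d], logical=[D,E,F,n,d,A,B,C]
After op 4 (rotate(-1)): offset=2, physical=[A,B,C,D,E,F,n,d], logical=[C,D,E,F,n,d,A,B]
After op 5 (replace(3, 'a')): offset=2, physical=[A,B,C,D,E,a,n,d], logical=[C,D,E,a,n,d,A,B]
After op 6 (replace(7, 'p')): offset=2, physical=[A,p,C,D,E,a,n,d], logical=[C,D,E,a,n,d,A,p]
After op 7 (rotate(-2)): offset=0, physical=[A,p,C,D,E,a,n,d], logical=[A,p,C,D,E,a,n,d]
After op 8 (swap(5, 4)): offset=0, physical=[A,p,C,D,a,E,n,d], logical=[A,p,C,D,a,E,n,d]
After op 9 (replace(1, 'i')): offset=0, physical=[A,i,C,D,a,E,n,d], logical=[A,i,C,D,a,E,n,d]
After op 10 (rotate(+1)): offset=1, physical=[A,i,C,D,a,E,n,d], logical=[i,C,D,a,E,n,d,A]
After op 11 (rotate(-2)): offset=7, physical=[A,i,C,D,a,E,n,d], logical=[d,A,i,C,D,a,E,n]
After op 12 (swap(0, 1)): offset=7, physical=[d,i,C,D,a,E,n,A], logical=[A,d,i,C,D,a,E,n]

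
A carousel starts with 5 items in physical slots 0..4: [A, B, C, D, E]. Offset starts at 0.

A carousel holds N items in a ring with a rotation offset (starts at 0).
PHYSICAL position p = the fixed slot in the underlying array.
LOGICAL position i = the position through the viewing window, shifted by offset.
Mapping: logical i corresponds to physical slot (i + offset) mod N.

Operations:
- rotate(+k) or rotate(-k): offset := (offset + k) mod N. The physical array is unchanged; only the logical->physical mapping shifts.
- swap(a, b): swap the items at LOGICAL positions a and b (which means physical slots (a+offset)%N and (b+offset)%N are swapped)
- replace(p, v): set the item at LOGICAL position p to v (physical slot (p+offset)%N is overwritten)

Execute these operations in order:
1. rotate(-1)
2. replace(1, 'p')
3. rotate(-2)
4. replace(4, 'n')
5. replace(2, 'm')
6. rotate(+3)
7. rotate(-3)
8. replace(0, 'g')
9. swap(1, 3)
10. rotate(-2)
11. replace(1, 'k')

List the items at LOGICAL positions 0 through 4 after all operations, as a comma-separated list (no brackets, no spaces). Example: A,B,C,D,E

Answer: D,k,g,p,m

Derivation:
After op 1 (rotate(-1)): offset=4, physical=[A,B,C,D,E], logical=[E,A,B,C,D]
After op 2 (replace(1, 'p')): offset=4, physical=[p,B,C,D,E], logical=[E,p,B,C,D]
After op 3 (rotate(-2)): offset=2, physical=[p,B,C,D,E], logical=[C,D,E,p,B]
After op 4 (replace(4, 'n')): offset=2, physical=[p,n,C,D,E], logical=[C,D,E,p,n]
After op 5 (replace(2, 'm')): offset=2, physical=[p,n,C,D,m], logical=[C,D,m,p,n]
After op 6 (rotate(+3)): offset=0, physical=[p,n,C,D,m], logical=[p,n,C,D,m]
After op 7 (rotate(-3)): offset=2, physical=[p,n,C,D,m], logical=[C,D,m,p,n]
After op 8 (replace(0, 'g')): offset=2, physical=[p,n,g,D,m], logical=[g,D,m,p,n]
After op 9 (swap(1, 3)): offset=2, physical=[D,n,g,p,m], logical=[g,p,m,D,n]
After op 10 (rotate(-2)): offset=0, physical=[D,n,g,p,m], logical=[D,n,g,p,m]
After op 11 (replace(1, 'k')): offset=0, physical=[D,k,g,p,m], logical=[D,k,g,p,m]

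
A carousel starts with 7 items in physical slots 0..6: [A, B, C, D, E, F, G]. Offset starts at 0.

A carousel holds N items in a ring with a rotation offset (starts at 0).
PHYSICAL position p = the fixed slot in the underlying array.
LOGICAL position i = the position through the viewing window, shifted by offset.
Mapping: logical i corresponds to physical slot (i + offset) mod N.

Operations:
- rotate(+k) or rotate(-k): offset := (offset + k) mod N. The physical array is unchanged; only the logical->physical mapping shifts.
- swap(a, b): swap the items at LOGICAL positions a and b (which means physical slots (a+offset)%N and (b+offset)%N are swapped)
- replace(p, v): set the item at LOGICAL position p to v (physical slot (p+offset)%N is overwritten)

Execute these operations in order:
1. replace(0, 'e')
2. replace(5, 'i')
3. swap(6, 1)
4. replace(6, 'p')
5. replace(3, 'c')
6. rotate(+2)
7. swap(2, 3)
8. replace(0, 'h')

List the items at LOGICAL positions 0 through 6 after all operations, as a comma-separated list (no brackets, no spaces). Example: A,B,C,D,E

Answer: h,c,i,E,p,e,G

Derivation:
After op 1 (replace(0, 'e')): offset=0, physical=[e,B,C,D,E,F,G], logical=[e,B,C,D,E,F,G]
After op 2 (replace(5, 'i')): offset=0, physical=[e,B,C,D,E,i,G], logical=[e,B,C,D,E,i,G]
After op 3 (swap(6, 1)): offset=0, physical=[e,G,C,D,E,i,B], logical=[e,G,C,D,E,i,B]
After op 4 (replace(6, 'p')): offset=0, physical=[e,G,C,D,E,i,p], logical=[e,G,C,D,E,i,p]
After op 5 (replace(3, 'c')): offset=0, physical=[e,G,C,c,E,i,p], logical=[e,G,C,c,E,i,p]
After op 6 (rotate(+2)): offset=2, physical=[e,G,C,c,E,i,p], logical=[C,c,E,i,p,e,G]
After op 7 (swap(2, 3)): offset=2, physical=[e,G,C,c,i,E,p], logical=[C,c,i,E,p,e,G]
After op 8 (replace(0, 'h')): offset=2, physical=[e,G,h,c,i,E,p], logical=[h,c,i,E,p,e,G]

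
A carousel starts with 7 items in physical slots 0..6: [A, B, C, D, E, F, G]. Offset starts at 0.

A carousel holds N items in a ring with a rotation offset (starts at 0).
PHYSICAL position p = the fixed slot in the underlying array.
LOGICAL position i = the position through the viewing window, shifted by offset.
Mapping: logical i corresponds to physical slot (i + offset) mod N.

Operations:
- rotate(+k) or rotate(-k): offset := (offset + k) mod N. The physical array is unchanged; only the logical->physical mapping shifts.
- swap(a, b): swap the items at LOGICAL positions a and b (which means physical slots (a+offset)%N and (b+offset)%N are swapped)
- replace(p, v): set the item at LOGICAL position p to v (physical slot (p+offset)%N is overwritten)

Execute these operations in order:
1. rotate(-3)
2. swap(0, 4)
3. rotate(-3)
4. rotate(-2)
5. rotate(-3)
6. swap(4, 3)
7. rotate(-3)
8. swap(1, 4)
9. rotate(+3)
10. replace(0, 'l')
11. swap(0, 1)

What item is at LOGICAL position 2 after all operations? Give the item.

After op 1 (rotate(-3)): offset=4, physical=[A,B,C,D,E,F,G], logical=[E,F,G,A,B,C,D]
After op 2 (swap(0, 4)): offset=4, physical=[A,E,C,D,B,F,G], logical=[B,F,G,A,E,C,D]
After op 3 (rotate(-3)): offset=1, physical=[A,E,C,D,B,F,G], logical=[E,C,D,B,F,G,A]
After op 4 (rotate(-2)): offset=6, physical=[A,E,C,D,B,F,G], logical=[G,A,E,C,D,B,F]
After op 5 (rotate(-3)): offset=3, physical=[A,E,C,D,B,F,G], logical=[D,B,F,G,A,E,C]
After op 6 (swap(4, 3)): offset=3, physical=[G,E,C,D,B,F,A], logical=[D,B,F,A,G,E,C]
After op 7 (rotate(-3)): offset=0, physical=[G,E,C,D,B,F,A], logical=[G,E,C,D,B,F,A]
After op 8 (swap(1, 4)): offset=0, physical=[G,B,C,D,E,F,A], logical=[G,B,C,D,E,F,A]
After op 9 (rotate(+3)): offset=3, physical=[G,B,C,D,E,F,A], logical=[D,E,F,A,G,B,C]
After op 10 (replace(0, 'l')): offset=3, physical=[G,B,C,l,E,F,A], logical=[l,E,F,A,G,B,C]
After op 11 (swap(0, 1)): offset=3, physical=[G,B,C,E,l,F,A], logical=[E,l,F,A,G,B,C]

Answer: F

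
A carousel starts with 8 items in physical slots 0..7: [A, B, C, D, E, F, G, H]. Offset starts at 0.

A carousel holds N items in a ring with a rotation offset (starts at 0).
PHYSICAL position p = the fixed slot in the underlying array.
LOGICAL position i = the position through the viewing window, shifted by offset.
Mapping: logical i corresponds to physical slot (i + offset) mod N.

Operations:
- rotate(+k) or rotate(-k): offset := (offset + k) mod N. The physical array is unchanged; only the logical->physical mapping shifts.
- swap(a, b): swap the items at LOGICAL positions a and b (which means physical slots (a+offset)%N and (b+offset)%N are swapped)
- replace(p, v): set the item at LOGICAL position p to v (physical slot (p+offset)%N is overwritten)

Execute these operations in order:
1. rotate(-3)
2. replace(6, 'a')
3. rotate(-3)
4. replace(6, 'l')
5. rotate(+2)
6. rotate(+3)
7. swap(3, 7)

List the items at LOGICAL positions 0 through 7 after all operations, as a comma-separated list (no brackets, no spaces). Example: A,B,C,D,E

Answer: H,l,B,G,a,E,F,C

Derivation:
After op 1 (rotate(-3)): offset=5, physical=[A,B,C,D,E,F,G,H], logical=[F,G,H,A,B,C,D,E]
After op 2 (replace(6, 'a')): offset=5, physical=[A,B,C,a,E,F,G,H], logical=[F,G,H,A,B,C,a,E]
After op 3 (rotate(-3)): offset=2, physical=[A,B,C,a,E,F,G,H], logical=[C,a,E,F,G,H,A,B]
After op 4 (replace(6, 'l')): offset=2, physical=[l,B,C,a,E,F,G,H], logical=[C,a,E,F,G,H,l,B]
After op 5 (rotate(+2)): offset=4, physical=[l,B,C,a,E,F,G,H], logical=[E,F,G,H,l,B,C,a]
After op 6 (rotate(+3)): offset=7, physical=[l,B,C,a,E,F,G,H], logical=[H,l,B,C,a,E,F,G]
After op 7 (swap(3, 7)): offset=7, physical=[l,B,G,a,E,F,C,H], logical=[H,l,B,G,a,E,F,C]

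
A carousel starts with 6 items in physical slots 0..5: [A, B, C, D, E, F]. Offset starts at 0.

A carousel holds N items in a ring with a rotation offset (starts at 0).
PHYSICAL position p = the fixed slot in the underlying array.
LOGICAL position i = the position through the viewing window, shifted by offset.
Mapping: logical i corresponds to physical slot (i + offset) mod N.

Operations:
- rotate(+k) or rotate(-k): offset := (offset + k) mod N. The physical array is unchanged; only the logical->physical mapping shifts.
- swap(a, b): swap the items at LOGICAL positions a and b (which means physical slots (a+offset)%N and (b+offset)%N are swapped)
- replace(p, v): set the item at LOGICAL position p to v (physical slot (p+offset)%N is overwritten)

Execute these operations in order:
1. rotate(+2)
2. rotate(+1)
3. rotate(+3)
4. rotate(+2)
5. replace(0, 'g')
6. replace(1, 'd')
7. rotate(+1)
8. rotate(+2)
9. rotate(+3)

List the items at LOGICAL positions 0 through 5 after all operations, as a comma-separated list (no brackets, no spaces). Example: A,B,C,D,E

Answer: g,d,E,F,A,B

Derivation:
After op 1 (rotate(+2)): offset=2, physical=[A,B,C,D,E,F], logical=[C,D,E,F,A,B]
After op 2 (rotate(+1)): offset=3, physical=[A,B,C,D,E,F], logical=[D,E,F,A,B,C]
After op 3 (rotate(+3)): offset=0, physical=[A,B,C,D,E,F], logical=[A,B,C,D,E,F]
After op 4 (rotate(+2)): offset=2, physical=[A,B,C,D,E,F], logical=[C,D,E,F,A,B]
After op 5 (replace(0, 'g')): offset=2, physical=[A,B,g,D,E,F], logical=[g,D,E,F,A,B]
After op 6 (replace(1, 'd')): offset=2, physical=[A,B,g,d,E,F], logical=[g,d,E,F,A,B]
After op 7 (rotate(+1)): offset=3, physical=[A,B,g,d,E,F], logical=[d,E,F,A,B,g]
After op 8 (rotate(+2)): offset=5, physical=[A,B,g,d,E,F], logical=[F,A,B,g,d,E]
After op 9 (rotate(+3)): offset=2, physical=[A,B,g,d,E,F], logical=[g,d,E,F,A,B]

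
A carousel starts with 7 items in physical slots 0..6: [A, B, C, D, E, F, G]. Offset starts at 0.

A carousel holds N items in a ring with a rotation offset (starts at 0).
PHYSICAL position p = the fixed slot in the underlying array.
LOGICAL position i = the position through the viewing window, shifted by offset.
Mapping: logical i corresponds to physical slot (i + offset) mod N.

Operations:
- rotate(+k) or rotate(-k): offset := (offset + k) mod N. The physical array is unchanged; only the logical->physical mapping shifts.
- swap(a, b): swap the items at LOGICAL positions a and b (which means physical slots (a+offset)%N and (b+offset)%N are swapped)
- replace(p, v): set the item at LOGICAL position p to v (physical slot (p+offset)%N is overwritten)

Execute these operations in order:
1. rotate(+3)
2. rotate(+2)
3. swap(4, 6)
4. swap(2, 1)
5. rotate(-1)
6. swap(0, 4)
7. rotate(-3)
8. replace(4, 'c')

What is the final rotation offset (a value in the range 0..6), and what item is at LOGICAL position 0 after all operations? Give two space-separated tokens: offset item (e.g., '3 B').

Answer: 1 C

Derivation:
After op 1 (rotate(+3)): offset=3, physical=[A,B,C,D,E,F,G], logical=[D,E,F,G,A,B,C]
After op 2 (rotate(+2)): offset=5, physical=[A,B,C,D,E,F,G], logical=[F,G,A,B,C,D,E]
After op 3 (swap(4, 6)): offset=5, physical=[A,B,E,D,C,F,G], logical=[F,G,A,B,E,D,C]
After op 4 (swap(2, 1)): offset=5, physical=[G,B,E,D,C,F,A], logical=[F,A,G,B,E,D,C]
After op 5 (rotate(-1)): offset=4, physical=[G,B,E,D,C,F,A], logical=[C,F,A,G,B,E,D]
After op 6 (swap(0, 4)): offset=4, physical=[G,C,E,D,B,F,A], logical=[B,F,A,G,C,E,D]
After op 7 (rotate(-3)): offset=1, physical=[G,C,E,D,B,F,A], logical=[C,E,D,B,F,A,G]
After op 8 (replace(4, 'c')): offset=1, physical=[G,C,E,D,B,c,A], logical=[C,E,D,B,c,A,G]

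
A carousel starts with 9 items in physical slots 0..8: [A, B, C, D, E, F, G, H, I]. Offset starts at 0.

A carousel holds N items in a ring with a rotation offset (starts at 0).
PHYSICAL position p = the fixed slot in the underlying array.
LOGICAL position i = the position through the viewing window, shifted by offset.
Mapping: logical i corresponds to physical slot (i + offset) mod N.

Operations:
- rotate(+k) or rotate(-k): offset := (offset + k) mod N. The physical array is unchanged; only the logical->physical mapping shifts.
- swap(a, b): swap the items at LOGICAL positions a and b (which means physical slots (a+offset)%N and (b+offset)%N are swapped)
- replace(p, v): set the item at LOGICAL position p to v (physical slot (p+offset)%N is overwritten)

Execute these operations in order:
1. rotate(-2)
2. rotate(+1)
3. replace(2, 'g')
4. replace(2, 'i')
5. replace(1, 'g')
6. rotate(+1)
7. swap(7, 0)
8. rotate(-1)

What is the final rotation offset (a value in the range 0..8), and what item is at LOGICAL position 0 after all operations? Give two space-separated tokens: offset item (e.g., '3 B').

After op 1 (rotate(-2)): offset=7, physical=[A,B,C,D,E,F,G,H,I], logical=[H,I,A,B,C,D,E,F,G]
After op 2 (rotate(+1)): offset=8, physical=[A,B,C,D,E,F,G,H,I], logical=[I,A,B,C,D,E,F,G,H]
After op 3 (replace(2, 'g')): offset=8, physical=[A,g,C,D,E,F,G,H,I], logical=[I,A,g,C,D,E,F,G,H]
After op 4 (replace(2, 'i')): offset=8, physical=[A,i,C,D,E,F,G,H,I], logical=[I,A,i,C,D,E,F,G,H]
After op 5 (replace(1, 'g')): offset=8, physical=[g,i,C,D,E,F,G,H,I], logical=[I,g,i,C,D,E,F,G,H]
After op 6 (rotate(+1)): offset=0, physical=[g,i,C,D,E,F,G,H,I], logical=[g,i,C,D,E,F,G,H,I]
After op 7 (swap(7, 0)): offset=0, physical=[H,i,C,D,E,F,G,g,I], logical=[H,i,C,D,E,F,G,g,I]
After op 8 (rotate(-1)): offset=8, physical=[H,i,C,D,E,F,G,g,I], logical=[I,H,i,C,D,E,F,G,g]

Answer: 8 I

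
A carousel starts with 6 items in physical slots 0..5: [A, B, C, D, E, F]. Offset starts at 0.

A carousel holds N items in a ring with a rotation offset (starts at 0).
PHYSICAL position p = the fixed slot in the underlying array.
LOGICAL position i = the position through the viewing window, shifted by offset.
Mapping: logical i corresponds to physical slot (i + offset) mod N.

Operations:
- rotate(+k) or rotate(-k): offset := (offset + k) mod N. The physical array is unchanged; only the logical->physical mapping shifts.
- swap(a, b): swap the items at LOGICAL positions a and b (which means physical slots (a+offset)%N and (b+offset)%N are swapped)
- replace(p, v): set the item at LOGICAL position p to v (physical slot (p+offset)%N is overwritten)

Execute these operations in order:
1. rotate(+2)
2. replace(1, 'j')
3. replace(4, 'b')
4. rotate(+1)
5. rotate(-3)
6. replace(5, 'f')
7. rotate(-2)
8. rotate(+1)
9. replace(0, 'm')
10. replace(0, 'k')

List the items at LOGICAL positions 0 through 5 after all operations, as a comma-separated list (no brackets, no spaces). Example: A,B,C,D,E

Answer: k,b,B,C,j,E

Derivation:
After op 1 (rotate(+2)): offset=2, physical=[A,B,C,D,E,F], logical=[C,D,E,F,A,B]
After op 2 (replace(1, 'j')): offset=2, physical=[A,B,C,j,E,F], logical=[C,j,E,F,A,B]
After op 3 (replace(4, 'b')): offset=2, physical=[b,B,C,j,E,F], logical=[C,j,E,F,b,B]
After op 4 (rotate(+1)): offset=3, physical=[b,B,C,j,E,F], logical=[j,E,F,b,B,C]
After op 5 (rotate(-3)): offset=0, physical=[b,B,C,j,E,F], logical=[b,B,C,j,E,F]
After op 6 (replace(5, 'f')): offset=0, physical=[b,B,C,j,E,f], logical=[b,B,C,j,E,f]
After op 7 (rotate(-2)): offset=4, physical=[b,B,C,j,E,f], logical=[E,f,b,B,C,j]
After op 8 (rotate(+1)): offset=5, physical=[b,B,C,j,E,f], logical=[f,b,B,C,j,E]
After op 9 (replace(0, 'm')): offset=5, physical=[b,B,C,j,E,m], logical=[m,b,B,C,j,E]
After op 10 (replace(0, 'k')): offset=5, physical=[b,B,C,j,E,k], logical=[k,b,B,C,j,E]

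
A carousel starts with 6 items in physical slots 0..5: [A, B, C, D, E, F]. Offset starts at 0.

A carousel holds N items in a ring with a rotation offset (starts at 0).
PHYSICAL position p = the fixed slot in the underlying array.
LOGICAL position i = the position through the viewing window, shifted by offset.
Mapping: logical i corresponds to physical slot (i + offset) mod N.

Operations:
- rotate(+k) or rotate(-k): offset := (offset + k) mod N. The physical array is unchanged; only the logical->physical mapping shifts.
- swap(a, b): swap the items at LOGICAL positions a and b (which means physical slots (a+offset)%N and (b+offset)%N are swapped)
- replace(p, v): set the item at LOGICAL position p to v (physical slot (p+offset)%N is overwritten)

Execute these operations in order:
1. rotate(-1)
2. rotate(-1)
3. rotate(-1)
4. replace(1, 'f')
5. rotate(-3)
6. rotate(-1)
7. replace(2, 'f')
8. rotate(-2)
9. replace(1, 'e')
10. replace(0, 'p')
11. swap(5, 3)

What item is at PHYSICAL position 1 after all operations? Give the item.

After op 1 (rotate(-1)): offset=5, physical=[A,B,C,D,E,F], logical=[F,A,B,C,D,E]
After op 2 (rotate(-1)): offset=4, physical=[A,B,C,D,E,F], logical=[E,F,A,B,C,D]
After op 3 (rotate(-1)): offset=3, physical=[A,B,C,D,E,F], logical=[D,E,F,A,B,C]
After op 4 (replace(1, 'f')): offset=3, physical=[A,B,C,D,f,F], logical=[D,f,F,A,B,C]
After op 5 (rotate(-3)): offset=0, physical=[A,B,C,D,f,F], logical=[A,B,C,D,f,F]
After op 6 (rotate(-1)): offset=5, physical=[A,B,C,D,f,F], logical=[F,A,B,C,D,f]
After op 7 (replace(2, 'f')): offset=5, physical=[A,f,C,D,f,F], logical=[F,A,f,C,D,f]
After op 8 (rotate(-2)): offset=3, physical=[A,f,C,D,f,F], logical=[D,f,F,A,f,C]
After op 9 (replace(1, 'e')): offset=3, physical=[A,f,C,D,e,F], logical=[D,e,F,A,f,C]
After op 10 (replace(0, 'p')): offset=3, physical=[A,f,C,p,e,F], logical=[p,e,F,A,f,C]
After op 11 (swap(5, 3)): offset=3, physical=[C,f,A,p,e,F], logical=[p,e,F,C,f,A]

Answer: f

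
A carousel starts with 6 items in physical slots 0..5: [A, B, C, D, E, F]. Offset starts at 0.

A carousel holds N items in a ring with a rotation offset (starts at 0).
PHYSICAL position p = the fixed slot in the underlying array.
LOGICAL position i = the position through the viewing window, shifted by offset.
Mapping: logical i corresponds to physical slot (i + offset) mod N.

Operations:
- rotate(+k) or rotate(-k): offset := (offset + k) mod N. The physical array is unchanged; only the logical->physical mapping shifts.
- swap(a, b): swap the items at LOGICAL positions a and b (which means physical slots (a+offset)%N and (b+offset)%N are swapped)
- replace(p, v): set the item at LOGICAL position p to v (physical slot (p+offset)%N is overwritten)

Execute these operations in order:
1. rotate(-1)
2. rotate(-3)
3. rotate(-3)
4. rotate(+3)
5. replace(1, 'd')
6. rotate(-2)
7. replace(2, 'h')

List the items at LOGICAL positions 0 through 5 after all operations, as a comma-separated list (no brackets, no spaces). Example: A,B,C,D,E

After op 1 (rotate(-1)): offset=5, physical=[A,B,C,D,E,F], logical=[F,A,B,C,D,E]
After op 2 (rotate(-3)): offset=2, physical=[A,B,C,D,E,F], logical=[C,D,E,F,A,B]
After op 3 (rotate(-3)): offset=5, physical=[A,B,C,D,E,F], logical=[F,A,B,C,D,E]
After op 4 (rotate(+3)): offset=2, physical=[A,B,C,D,E,F], logical=[C,D,E,F,A,B]
After op 5 (replace(1, 'd')): offset=2, physical=[A,B,C,d,E,F], logical=[C,d,E,F,A,B]
After op 6 (rotate(-2)): offset=0, physical=[A,B,C,d,E,F], logical=[A,B,C,d,E,F]
After op 7 (replace(2, 'h')): offset=0, physical=[A,B,h,d,E,F], logical=[A,B,h,d,E,F]

Answer: A,B,h,d,E,F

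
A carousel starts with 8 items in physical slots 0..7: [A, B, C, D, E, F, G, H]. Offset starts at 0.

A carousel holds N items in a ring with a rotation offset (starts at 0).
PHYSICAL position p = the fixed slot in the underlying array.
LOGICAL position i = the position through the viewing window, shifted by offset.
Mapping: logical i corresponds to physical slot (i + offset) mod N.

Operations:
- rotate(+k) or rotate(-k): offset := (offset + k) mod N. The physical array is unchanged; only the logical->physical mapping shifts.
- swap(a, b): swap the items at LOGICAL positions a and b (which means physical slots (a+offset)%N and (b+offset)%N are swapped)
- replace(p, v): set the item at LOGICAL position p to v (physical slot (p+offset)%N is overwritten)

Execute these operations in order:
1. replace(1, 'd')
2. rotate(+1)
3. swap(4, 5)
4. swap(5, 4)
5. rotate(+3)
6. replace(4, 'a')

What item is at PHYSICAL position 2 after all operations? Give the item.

Answer: C

Derivation:
After op 1 (replace(1, 'd')): offset=0, physical=[A,d,C,D,E,F,G,H], logical=[A,d,C,D,E,F,G,H]
After op 2 (rotate(+1)): offset=1, physical=[A,d,C,D,E,F,G,H], logical=[d,C,D,E,F,G,H,A]
After op 3 (swap(4, 5)): offset=1, physical=[A,d,C,D,E,G,F,H], logical=[d,C,D,E,G,F,H,A]
After op 4 (swap(5, 4)): offset=1, physical=[A,d,C,D,E,F,G,H], logical=[d,C,D,E,F,G,H,A]
After op 5 (rotate(+3)): offset=4, physical=[A,d,C,D,E,F,G,H], logical=[E,F,G,H,A,d,C,D]
After op 6 (replace(4, 'a')): offset=4, physical=[a,d,C,D,E,F,G,H], logical=[E,F,G,H,a,d,C,D]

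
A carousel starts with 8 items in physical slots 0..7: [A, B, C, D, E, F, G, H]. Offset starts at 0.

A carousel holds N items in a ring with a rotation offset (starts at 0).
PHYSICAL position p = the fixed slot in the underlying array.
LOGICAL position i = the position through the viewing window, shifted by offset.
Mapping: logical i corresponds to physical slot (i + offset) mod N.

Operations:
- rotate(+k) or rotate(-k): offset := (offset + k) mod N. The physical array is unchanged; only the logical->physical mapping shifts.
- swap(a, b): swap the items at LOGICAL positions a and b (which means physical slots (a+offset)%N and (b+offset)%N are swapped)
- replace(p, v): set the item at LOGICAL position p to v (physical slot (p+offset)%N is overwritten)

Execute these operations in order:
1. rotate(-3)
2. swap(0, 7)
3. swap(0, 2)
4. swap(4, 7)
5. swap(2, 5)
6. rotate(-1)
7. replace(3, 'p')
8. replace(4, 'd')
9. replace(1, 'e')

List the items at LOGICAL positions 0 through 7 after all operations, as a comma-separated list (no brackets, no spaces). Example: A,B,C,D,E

Answer: B,e,G,p,d,F,E,D

Derivation:
After op 1 (rotate(-3)): offset=5, physical=[A,B,C,D,E,F,G,H], logical=[F,G,H,A,B,C,D,E]
After op 2 (swap(0, 7)): offset=5, physical=[A,B,C,D,F,E,G,H], logical=[E,G,H,A,B,C,D,F]
After op 3 (swap(0, 2)): offset=5, physical=[A,B,C,D,F,H,G,E], logical=[H,G,E,A,B,C,D,F]
After op 4 (swap(4, 7)): offset=5, physical=[A,F,C,D,B,H,G,E], logical=[H,G,E,A,F,C,D,B]
After op 5 (swap(2, 5)): offset=5, physical=[A,F,E,D,B,H,G,C], logical=[H,G,C,A,F,E,D,B]
After op 6 (rotate(-1)): offset=4, physical=[A,F,E,D,B,H,G,C], logical=[B,H,G,C,A,F,E,D]
After op 7 (replace(3, 'p')): offset=4, physical=[A,F,E,D,B,H,G,p], logical=[B,H,G,p,A,F,E,D]
After op 8 (replace(4, 'd')): offset=4, physical=[d,F,E,D,B,H,G,p], logical=[B,H,G,p,d,F,E,D]
After op 9 (replace(1, 'e')): offset=4, physical=[d,F,E,D,B,e,G,p], logical=[B,e,G,p,d,F,E,D]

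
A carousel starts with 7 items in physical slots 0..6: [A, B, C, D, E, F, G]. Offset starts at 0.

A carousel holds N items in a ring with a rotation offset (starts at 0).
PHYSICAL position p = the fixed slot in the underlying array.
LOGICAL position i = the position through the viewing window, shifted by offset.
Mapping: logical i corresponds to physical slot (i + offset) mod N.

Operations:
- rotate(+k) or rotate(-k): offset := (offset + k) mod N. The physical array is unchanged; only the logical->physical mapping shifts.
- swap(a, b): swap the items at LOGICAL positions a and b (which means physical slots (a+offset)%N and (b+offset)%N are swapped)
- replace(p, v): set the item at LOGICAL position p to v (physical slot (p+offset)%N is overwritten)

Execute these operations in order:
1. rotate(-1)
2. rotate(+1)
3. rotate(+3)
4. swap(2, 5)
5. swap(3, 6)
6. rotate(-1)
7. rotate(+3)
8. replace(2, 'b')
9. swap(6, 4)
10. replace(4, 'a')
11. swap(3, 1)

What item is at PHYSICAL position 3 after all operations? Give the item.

After op 1 (rotate(-1)): offset=6, physical=[A,B,C,D,E,F,G], logical=[G,A,B,C,D,E,F]
After op 2 (rotate(+1)): offset=0, physical=[A,B,C,D,E,F,G], logical=[A,B,C,D,E,F,G]
After op 3 (rotate(+3)): offset=3, physical=[A,B,C,D,E,F,G], logical=[D,E,F,G,A,B,C]
After op 4 (swap(2, 5)): offset=3, physical=[A,F,C,D,E,B,G], logical=[D,E,B,G,A,F,C]
After op 5 (swap(3, 6)): offset=3, physical=[A,F,G,D,E,B,C], logical=[D,E,B,C,A,F,G]
After op 6 (rotate(-1)): offset=2, physical=[A,F,G,D,E,B,C], logical=[G,D,E,B,C,A,F]
After op 7 (rotate(+3)): offset=5, physical=[A,F,G,D,E,B,C], logical=[B,C,A,F,G,D,E]
After op 8 (replace(2, 'b')): offset=5, physical=[b,F,G,D,E,B,C], logical=[B,C,b,F,G,D,E]
After op 9 (swap(6, 4)): offset=5, physical=[b,F,E,D,G,B,C], logical=[B,C,b,F,E,D,G]
After op 10 (replace(4, 'a')): offset=5, physical=[b,F,a,D,G,B,C], logical=[B,C,b,F,a,D,G]
After op 11 (swap(3, 1)): offset=5, physical=[b,C,a,D,G,B,F], logical=[B,F,b,C,a,D,G]

Answer: D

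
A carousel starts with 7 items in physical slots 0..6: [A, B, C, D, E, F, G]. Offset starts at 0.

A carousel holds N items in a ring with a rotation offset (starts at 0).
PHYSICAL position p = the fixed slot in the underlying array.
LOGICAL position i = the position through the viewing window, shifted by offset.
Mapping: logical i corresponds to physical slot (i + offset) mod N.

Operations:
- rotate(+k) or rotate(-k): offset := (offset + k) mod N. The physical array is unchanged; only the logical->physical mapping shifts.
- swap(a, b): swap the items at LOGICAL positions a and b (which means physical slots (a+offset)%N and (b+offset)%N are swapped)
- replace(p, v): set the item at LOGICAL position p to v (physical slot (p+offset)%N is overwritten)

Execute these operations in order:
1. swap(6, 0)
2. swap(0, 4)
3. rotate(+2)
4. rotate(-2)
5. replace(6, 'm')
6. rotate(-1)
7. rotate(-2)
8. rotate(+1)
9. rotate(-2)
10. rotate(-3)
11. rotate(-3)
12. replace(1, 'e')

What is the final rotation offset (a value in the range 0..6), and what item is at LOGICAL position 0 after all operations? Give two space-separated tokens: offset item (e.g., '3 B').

Answer: 4 G

Derivation:
After op 1 (swap(6, 0)): offset=0, physical=[G,B,C,D,E,F,A], logical=[G,B,C,D,E,F,A]
After op 2 (swap(0, 4)): offset=0, physical=[E,B,C,D,G,F,A], logical=[E,B,C,D,G,F,A]
After op 3 (rotate(+2)): offset=2, physical=[E,B,C,D,G,F,A], logical=[C,D,G,F,A,E,B]
After op 4 (rotate(-2)): offset=0, physical=[E,B,C,D,G,F,A], logical=[E,B,C,D,G,F,A]
After op 5 (replace(6, 'm')): offset=0, physical=[E,B,C,D,G,F,m], logical=[E,B,C,D,G,F,m]
After op 6 (rotate(-1)): offset=6, physical=[E,B,C,D,G,F,m], logical=[m,E,B,C,D,G,F]
After op 7 (rotate(-2)): offset=4, physical=[E,B,C,D,G,F,m], logical=[G,F,m,E,B,C,D]
After op 8 (rotate(+1)): offset=5, physical=[E,B,C,D,G,F,m], logical=[F,m,E,B,C,D,G]
After op 9 (rotate(-2)): offset=3, physical=[E,B,C,D,G,F,m], logical=[D,G,F,m,E,B,C]
After op 10 (rotate(-3)): offset=0, physical=[E,B,C,D,G,F,m], logical=[E,B,C,D,G,F,m]
After op 11 (rotate(-3)): offset=4, physical=[E,B,C,D,G,F,m], logical=[G,F,m,E,B,C,D]
After op 12 (replace(1, 'e')): offset=4, physical=[E,B,C,D,G,e,m], logical=[G,e,m,E,B,C,D]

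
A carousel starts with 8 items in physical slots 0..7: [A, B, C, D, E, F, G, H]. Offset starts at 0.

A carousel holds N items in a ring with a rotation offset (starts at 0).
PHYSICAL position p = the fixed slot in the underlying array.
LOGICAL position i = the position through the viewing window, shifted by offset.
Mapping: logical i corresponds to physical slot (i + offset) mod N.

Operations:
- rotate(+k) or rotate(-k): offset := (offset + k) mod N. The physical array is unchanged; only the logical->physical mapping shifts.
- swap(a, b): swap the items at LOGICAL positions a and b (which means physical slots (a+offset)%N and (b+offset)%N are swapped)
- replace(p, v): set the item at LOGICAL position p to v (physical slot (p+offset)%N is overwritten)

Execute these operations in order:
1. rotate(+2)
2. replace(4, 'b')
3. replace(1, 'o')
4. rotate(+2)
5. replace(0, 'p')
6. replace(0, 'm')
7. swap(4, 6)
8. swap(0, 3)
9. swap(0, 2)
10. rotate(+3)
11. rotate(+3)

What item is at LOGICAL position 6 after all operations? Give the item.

After op 1 (rotate(+2)): offset=2, physical=[A,B,C,D,E,F,G,H], logical=[C,D,E,F,G,H,A,B]
After op 2 (replace(4, 'b')): offset=2, physical=[A,B,C,D,E,F,b,H], logical=[C,D,E,F,b,H,A,B]
After op 3 (replace(1, 'o')): offset=2, physical=[A,B,C,o,E,F,b,H], logical=[C,o,E,F,b,H,A,B]
After op 4 (rotate(+2)): offset=4, physical=[A,B,C,o,E,F,b,H], logical=[E,F,b,H,A,B,C,o]
After op 5 (replace(0, 'p')): offset=4, physical=[A,B,C,o,p,F,b,H], logical=[p,F,b,H,A,B,C,o]
After op 6 (replace(0, 'm')): offset=4, physical=[A,B,C,o,m,F,b,H], logical=[m,F,b,H,A,B,C,o]
After op 7 (swap(4, 6)): offset=4, physical=[C,B,A,o,m,F,b,H], logical=[m,F,b,H,C,B,A,o]
After op 8 (swap(0, 3)): offset=4, physical=[C,B,A,o,H,F,b,m], logical=[H,F,b,m,C,B,A,o]
After op 9 (swap(0, 2)): offset=4, physical=[C,B,A,o,b,F,H,m], logical=[b,F,H,m,C,B,A,o]
After op 10 (rotate(+3)): offset=7, physical=[C,B,A,o,b,F,H,m], logical=[m,C,B,A,o,b,F,H]
After op 11 (rotate(+3)): offset=2, physical=[C,B,A,o,b,F,H,m], logical=[A,o,b,F,H,m,C,B]

Answer: C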